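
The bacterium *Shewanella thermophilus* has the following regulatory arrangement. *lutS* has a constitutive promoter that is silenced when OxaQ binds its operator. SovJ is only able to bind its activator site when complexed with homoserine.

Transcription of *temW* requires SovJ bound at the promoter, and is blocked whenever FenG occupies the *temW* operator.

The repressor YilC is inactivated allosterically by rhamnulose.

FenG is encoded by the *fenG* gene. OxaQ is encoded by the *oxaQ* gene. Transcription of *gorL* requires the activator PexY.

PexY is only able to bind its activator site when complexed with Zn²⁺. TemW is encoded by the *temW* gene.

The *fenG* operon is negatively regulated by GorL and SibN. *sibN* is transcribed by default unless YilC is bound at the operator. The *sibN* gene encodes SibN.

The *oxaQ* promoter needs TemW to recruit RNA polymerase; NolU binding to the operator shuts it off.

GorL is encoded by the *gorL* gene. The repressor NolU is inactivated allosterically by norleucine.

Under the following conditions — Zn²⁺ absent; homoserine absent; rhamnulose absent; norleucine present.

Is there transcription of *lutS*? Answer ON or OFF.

Zn²⁺ is absent, so PexY is inactive.
Required activator PexY is absent, so *gorL* is not transcribed.
So GorL is not produced.
Rhamnulose is absent, so YilC is active.
With repressor YilC bound, *sibN* is not transcribed.
So SibN is not produced.
With no repressor bound, *fenG* is transcribed.
So FenG is produced and active.
Homoserine is absent, so SovJ is inactive.
With repressor FenG bound, *temW* is not transcribed.
So TemW is not produced.
Norleucine is present, so NolU is inactive.
Required activator TemW is absent, so *oxaQ* is not transcribed.
So OxaQ is not produced.
With no repressor bound, *lutS* is transcribed.

ON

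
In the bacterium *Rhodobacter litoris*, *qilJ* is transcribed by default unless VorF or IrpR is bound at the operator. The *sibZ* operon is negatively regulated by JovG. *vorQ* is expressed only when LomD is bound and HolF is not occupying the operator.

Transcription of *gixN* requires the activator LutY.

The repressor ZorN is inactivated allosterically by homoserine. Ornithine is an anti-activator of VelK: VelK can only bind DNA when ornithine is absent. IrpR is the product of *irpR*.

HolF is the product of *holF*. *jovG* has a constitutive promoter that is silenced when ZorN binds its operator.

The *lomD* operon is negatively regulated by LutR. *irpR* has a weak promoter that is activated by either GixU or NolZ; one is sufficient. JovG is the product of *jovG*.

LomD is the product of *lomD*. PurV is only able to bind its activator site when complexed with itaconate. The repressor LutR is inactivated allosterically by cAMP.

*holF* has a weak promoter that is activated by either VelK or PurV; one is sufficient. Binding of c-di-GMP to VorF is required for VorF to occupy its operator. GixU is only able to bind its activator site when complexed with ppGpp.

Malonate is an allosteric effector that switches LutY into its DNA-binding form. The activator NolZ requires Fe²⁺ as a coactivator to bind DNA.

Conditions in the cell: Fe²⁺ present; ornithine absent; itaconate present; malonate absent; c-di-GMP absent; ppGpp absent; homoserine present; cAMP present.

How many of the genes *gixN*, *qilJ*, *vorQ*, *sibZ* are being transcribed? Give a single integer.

Malonate is absent, so LutY is inactive.
Required activator LutY is absent, so *gixN* is not transcribed.
→ *gixN* is OFF.
c-di-GMP is absent, so VorF is inactive.
ppGpp is absent, so GixU is inactive.
Fe²⁺ is present, so NolZ is active.
Activator NolZ is present, so *irpR* is transcribed.
So IrpR is produced and active.
With repressor IrpR bound, *qilJ* is not transcribed.
→ *qilJ* is OFF.
cAMP is present, so LutR is inactive.
With no repressor bound, *lomD* is transcribed.
So LomD is produced and active.
Ornithine is absent, so VelK is active.
Itaconate is present, so PurV is active.
Activator VelK is present, so *holF* is transcribed.
So HolF is produced and active.
With repressor HolF bound, *vorQ* is not transcribed.
→ *vorQ* is OFF.
Homoserine is present, so ZorN is inactive.
With no repressor bound, *jovG* is transcribed.
So JovG is produced and active.
With repressor JovG bound, *sibZ* is not transcribed.
→ *sibZ* is OFF.
0 of the 4 genes are transcribed.

0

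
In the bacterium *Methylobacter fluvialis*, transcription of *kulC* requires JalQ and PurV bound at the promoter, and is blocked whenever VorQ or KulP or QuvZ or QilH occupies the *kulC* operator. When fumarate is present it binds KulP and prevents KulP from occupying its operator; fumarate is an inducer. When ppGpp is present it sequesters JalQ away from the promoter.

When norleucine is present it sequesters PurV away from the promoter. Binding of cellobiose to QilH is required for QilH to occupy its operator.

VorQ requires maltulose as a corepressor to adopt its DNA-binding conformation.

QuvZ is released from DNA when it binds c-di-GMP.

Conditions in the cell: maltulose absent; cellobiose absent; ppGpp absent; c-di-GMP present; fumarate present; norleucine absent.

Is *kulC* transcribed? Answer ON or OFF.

Maltulose is absent, so VorQ is inactive.
ppGpp is absent, so JalQ is active.
Fumarate is present, so KulP is inactive.
Norleucine is absent, so PurV is active.
c-di-GMP is present, so QuvZ is inactive.
Cellobiose is absent, so QilH is inactive.
No repressor is bound and JalQ and PurV are active, so *kulC* is transcribed.

ON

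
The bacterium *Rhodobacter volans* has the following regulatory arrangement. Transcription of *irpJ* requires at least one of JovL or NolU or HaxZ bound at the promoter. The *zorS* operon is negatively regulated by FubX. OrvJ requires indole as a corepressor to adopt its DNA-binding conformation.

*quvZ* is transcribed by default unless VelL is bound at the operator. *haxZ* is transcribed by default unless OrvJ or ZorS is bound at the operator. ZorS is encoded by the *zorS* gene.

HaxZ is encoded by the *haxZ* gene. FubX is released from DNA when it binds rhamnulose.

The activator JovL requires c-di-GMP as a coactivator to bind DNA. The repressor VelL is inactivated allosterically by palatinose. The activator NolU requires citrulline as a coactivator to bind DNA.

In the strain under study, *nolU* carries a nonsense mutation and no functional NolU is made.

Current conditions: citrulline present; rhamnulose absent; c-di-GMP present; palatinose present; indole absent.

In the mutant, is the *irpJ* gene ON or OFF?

c-di-GMP is present, so JovL is active.
NolU is non-functional in this strain, so it has no effect.
Indole is absent, so OrvJ is inactive.
Rhamnulose is absent, so FubX is active.
With repressor FubX bound, *zorS* is not transcribed.
So ZorS is not produced.
With no repressor bound, *haxZ* is transcribed.
So HaxZ is produced and active.
Activator JovL is present, so *irpJ* is transcribed.

ON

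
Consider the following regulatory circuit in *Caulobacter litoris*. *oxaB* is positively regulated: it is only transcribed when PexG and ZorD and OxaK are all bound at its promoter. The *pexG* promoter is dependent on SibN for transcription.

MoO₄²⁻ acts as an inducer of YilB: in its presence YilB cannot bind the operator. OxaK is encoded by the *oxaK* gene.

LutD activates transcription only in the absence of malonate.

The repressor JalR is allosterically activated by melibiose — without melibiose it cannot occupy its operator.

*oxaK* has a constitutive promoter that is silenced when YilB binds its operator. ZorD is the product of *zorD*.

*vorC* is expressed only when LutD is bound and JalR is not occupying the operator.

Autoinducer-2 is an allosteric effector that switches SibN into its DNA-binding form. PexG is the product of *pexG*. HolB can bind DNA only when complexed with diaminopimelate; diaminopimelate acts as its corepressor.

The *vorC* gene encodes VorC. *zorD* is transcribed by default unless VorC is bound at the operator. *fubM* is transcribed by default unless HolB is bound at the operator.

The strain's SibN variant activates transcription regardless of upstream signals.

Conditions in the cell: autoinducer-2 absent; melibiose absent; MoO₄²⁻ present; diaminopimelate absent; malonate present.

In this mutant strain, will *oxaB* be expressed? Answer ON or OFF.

ON

SibN is constitutively active in this strain.
No repressor is bound and SibN is active, so *pexG* is transcribed.
So PexG is produced and active.
Malonate is present, so LutD is inactive.
Melibiose is absent, so JalR is inactive.
Required activator LutD is absent, so *vorC* is not transcribed.
So VorC is not produced.
With no repressor bound, *zorD* is transcribed.
So ZorD is produced and active.
MoO₄²⁻ is present, so YilB is inactive.
With no repressor bound, *oxaK* is transcribed.
So OxaK is produced and active.
No repressor is bound and PexG and ZorD and OxaK are active, so *oxaB* is transcribed.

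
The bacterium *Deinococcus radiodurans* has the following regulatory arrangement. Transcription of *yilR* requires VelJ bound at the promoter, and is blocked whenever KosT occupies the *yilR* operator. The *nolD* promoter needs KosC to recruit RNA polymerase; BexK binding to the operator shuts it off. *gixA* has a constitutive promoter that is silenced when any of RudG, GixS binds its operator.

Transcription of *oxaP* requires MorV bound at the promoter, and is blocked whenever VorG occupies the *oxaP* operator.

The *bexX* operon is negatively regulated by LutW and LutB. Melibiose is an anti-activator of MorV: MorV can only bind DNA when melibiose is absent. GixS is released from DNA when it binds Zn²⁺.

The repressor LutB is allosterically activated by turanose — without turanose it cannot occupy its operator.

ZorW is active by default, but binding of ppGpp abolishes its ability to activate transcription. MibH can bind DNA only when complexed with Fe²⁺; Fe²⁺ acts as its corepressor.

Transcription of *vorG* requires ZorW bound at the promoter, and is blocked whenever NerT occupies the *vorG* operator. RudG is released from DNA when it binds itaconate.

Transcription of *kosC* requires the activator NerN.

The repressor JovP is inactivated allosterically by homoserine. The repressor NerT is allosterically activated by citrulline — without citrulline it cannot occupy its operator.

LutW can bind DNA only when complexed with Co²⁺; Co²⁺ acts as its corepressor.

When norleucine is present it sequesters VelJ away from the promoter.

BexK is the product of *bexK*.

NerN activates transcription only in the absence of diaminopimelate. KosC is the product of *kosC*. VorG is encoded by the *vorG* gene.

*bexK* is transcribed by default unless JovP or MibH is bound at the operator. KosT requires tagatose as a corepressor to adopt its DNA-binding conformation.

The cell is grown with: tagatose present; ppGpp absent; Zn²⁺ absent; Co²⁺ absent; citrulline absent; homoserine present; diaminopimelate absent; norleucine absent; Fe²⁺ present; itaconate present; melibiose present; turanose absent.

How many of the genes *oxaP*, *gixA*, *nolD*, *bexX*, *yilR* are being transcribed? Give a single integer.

ppGpp is absent, so ZorW is active.
Citrulline is absent, so NerT is inactive.
No repressor is bound and ZorW is active, so *vorG* is transcribed.
So VorG is produced and active.
Melibiose is present, so MorV is inactive.
With repressor VorG bound, *oxaP* is not transcribed.
→ *oxaP* is OFF.
Itaconate is present, so RudG is inactive.
Zn²⁺ is absent, so GixS is active.
With repressor GixS bound, *gixA* is not transcribed.
→ *gixA* is OFF.
Homoserine is present, so JovP is inactive.
Fe²⁺ is present, so MibH is active.
With repressor MibH bound, *bexK* is not transcribed.
So BexK is not produced.
Diaminopimelate is absent, so NerN is active.
No repressor is bound and NerN is active, so *kosC* is transcribed.
So KosC is produced and active.
No repressor is bound and KosC is active, so *nolD* is transcribed.
→ *nolD* is ON.
Co²⁺ is absent, so LutW is inactive.
Turanose is absent, so LutB is inactive.
With no repressor bound, *bexX* is transcribed.
→ *bexX* is ON.
Tagatose is present, so KosT is active.
Norleucine is absent, so VelJ is active.
With repressor KosT bound, *yilR* is not transcribed.
→ *yilR* is OFF.
2 of the 5 genes are transcribed.

2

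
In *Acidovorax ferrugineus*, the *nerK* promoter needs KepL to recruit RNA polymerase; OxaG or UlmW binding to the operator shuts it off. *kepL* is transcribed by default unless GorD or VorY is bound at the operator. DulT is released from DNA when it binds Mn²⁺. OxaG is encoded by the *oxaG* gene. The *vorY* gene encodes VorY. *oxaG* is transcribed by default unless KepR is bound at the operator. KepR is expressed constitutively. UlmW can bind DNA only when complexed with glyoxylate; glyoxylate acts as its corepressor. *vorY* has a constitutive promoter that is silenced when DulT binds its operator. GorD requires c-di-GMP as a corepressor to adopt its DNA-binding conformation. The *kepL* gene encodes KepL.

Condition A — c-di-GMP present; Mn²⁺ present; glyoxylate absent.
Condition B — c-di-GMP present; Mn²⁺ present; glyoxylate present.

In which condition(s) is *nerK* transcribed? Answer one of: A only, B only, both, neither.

Condition A:
KepR is produced constitutively and is active.
With repressor KepR bound, *oxaG* is not transcribed.
So OxaG is not produced.
c-di-GMP is present, so GorD is active.
Mn²⁺ is present, so DulT is inactive.
With no repressor bound, *vorY* is transcribed.
So VorY is produced and active.
With repressor GorD bound, *kepL* is not transcribed.
So KepL is not produced.
Glyoxylate is absent, so UlmW is inactive.
Required activator KepL is absent, so *nerK* is not transcribed.
→ *nerK* is OFF in A.
Condition B:
KepR is produced constitutively and is active.
With repressor KepR bound, *oxaG* is not transcribed.
So OxaG is not produced.
c-di-GMP is present, so GorD is active.
Mn²⁺ is present, so DulT is inactive.
With no repressor bound, *vorY* is transcribed.
So VorY is produced and active.
With repressor GorD bound, *kepL* is not transcribed.
So KepL is not produced.
Glyoxylate is present, so UlmW is active.
With repressor UlmW bound, *nerK* is not transcribed.
→ *nerK* is OFF in B.

neither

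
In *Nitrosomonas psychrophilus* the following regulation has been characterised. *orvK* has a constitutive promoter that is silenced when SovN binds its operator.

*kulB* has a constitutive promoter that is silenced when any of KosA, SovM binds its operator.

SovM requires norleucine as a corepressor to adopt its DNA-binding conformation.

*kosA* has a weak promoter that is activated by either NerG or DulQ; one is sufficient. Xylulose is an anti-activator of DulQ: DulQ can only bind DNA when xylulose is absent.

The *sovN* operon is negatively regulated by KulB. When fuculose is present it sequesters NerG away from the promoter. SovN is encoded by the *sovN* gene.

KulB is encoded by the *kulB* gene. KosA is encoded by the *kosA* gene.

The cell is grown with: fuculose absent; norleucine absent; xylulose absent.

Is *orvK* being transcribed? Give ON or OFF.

OFF

Fuculose is absent, so NerG is active.
Xylulose is absent, so DulQ is active.
Activator NerG is present, so *kosA* is transcribed.
So KosA is produced and active.
Norleucine is absent, so SovM is inactive.
With repressor KosA bound, *kulB* is not transcribed.
So KulB is not produced.
With no repressor bound, *sovN* is transcribed.
So SovN is produced and active.
With repressor SovN bound, *orvK* is not transcribed.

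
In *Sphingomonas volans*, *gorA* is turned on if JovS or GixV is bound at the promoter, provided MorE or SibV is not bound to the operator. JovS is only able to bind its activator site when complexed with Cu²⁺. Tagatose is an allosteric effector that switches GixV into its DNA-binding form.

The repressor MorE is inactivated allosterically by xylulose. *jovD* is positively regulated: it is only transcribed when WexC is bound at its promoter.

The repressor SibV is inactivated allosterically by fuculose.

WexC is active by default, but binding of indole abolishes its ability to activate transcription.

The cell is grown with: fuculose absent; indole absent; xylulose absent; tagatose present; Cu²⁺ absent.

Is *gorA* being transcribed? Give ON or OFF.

Xylulose is absent, so MorE is active.
Fuculose is absent, so SibV is active.
Cu²⁺ is absent, so JovS is inactive.
Tagatose is present, so GixV is active.
With repressor MorE bound, *gorA* is not transcribed.

OFF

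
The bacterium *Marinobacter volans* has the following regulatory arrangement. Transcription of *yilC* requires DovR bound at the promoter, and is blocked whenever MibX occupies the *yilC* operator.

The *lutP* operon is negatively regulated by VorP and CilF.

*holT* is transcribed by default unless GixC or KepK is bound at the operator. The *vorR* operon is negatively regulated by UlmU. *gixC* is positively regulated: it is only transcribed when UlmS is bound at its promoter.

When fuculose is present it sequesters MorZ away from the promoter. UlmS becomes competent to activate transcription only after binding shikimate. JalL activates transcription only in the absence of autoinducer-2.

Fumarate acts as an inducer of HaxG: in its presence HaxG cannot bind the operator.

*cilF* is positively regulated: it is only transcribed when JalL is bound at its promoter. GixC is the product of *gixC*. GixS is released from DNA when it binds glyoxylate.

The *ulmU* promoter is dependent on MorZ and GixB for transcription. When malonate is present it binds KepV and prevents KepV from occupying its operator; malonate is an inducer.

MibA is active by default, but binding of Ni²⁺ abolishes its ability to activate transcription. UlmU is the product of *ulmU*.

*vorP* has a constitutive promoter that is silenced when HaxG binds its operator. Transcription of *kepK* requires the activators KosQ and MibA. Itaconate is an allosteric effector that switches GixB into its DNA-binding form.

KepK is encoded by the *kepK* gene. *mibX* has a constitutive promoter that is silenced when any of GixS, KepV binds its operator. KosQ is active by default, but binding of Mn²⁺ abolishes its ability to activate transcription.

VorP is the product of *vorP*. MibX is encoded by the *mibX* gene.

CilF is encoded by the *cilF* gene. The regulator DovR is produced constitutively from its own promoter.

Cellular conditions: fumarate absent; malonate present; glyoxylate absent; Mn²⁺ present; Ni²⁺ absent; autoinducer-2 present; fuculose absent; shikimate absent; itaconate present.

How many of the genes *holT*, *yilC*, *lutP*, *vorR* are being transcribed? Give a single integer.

3

Shikimate is absent, so UlmS is inactive.
Required activator UlmS is absent, so *gixC* is not transcribed.
So GixC is not produced.
Mn²⁺ is present, so KosQ is inactive.
Ni²⁺ is absent, so MibA is active.
Required activator KosQ is absent, so *kepK* is not transcribed.
So KepK is not produced.
With no repressor bound, *holT* is transcribed.
→ *holT* is ON.
Glyoxylate is absent, so GixS is active.
Malonate is present, so KepV is inactive.
With repressor GixS bound, *mibX* is not transcribed.
So MibX is not produced.
DovR is produced constitutively and is active.
No repressor is bound and DovR is active, so *yilC* is transcribed.
→ *yilC* is ON.
Fumarate is absent, so HaxG is active.
With repressor HaxG bound, *vorP* is not transcribed.
So VorP is not produced.
Autoinducer-2 is present, so JalL is inactive.
Required activator JalL is absent, so *cilF* is not transcribed.
So CilF is not produced.
With no repressor bound, *lutP* is transcribed.
→ *lutP* is ON.
Fuculose is absent, so MorZ is active.
Itaconate is present, so GixB is active.
No repressor is bound and MorZ and GixB are active, so *ulmU* is transcribed.
So UlmU is produced and active.
With repressor UlmU bound, *vorR* is not transcribed.
→ *vorR* is OFF.
3 of the 4 genes are transcribed.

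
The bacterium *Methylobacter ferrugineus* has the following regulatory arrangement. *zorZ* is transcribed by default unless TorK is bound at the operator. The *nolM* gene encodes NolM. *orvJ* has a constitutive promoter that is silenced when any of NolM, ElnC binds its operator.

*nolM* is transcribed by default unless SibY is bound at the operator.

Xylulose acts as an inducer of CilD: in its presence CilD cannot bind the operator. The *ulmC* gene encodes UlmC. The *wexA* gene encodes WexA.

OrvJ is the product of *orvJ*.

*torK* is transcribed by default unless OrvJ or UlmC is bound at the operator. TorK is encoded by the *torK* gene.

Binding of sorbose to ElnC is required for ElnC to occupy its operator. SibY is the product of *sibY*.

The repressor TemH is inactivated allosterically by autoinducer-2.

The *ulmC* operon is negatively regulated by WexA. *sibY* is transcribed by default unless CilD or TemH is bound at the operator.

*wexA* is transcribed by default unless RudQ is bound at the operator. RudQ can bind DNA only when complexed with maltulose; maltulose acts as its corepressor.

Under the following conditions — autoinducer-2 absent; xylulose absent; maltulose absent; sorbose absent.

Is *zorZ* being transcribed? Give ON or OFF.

Xylulose is absent, so CilD is active.
Autoinducer-2 is absent, so TemH is active.
With repressor CilD bound, *sibY* is not transcribed.
So SibY is not produced.
With no repressor bound, *nolM* is transcribed.
So NolM is produced and active.
Sorbose is absent, so ElnC is inactive.
With repressor NolM bound, *orvJ* is not transcribed.
So OrvJ is not produced.
Maltulose is absent, so RudQ is inactive.
With no repressor bound, *wexA* is transcribed.
So WexA is produced and active.
With repressor WexA bound, *ulmC* is not transcribed.
So UlmC is not produced.
With no repressor bound, *torK* is transcribed.
So TorK is produced and active.
With repressor TorK bound, *zorZ* is not transcribed.

OFF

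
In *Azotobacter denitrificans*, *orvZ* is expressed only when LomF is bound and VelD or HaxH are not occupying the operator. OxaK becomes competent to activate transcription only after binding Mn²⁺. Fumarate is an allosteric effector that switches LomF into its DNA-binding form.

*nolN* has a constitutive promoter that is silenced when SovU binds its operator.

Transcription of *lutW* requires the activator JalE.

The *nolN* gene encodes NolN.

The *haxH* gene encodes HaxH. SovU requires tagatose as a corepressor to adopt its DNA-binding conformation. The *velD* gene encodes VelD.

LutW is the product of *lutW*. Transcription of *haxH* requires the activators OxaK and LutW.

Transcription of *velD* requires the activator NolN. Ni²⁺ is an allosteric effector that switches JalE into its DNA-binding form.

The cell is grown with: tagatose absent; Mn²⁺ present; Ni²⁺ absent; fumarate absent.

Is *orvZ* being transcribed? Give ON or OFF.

Tagatose is absent, so SovU is inactive.
With no repressor bound, *nolN* is transcribed.
So NolN is produced and active.
No repressor is bound and NolN is active, so *velD* is transcribed.
So VelD is produced and active.
Mn²⁺ is present, so OxaK is active.
Ni²⁺ is absent, so JalE is inactive.
Required activator JalE is absent, so *lutW* is not transcribed.
So LutW is not produced.
Required activator LutW is absent, so *haxH* is not transcribed.
So HaxH is not produced.
Fumarate is absent, so LomF is inactive.
With repressor VelD bound, *orvZ* is not transcribed.

OFF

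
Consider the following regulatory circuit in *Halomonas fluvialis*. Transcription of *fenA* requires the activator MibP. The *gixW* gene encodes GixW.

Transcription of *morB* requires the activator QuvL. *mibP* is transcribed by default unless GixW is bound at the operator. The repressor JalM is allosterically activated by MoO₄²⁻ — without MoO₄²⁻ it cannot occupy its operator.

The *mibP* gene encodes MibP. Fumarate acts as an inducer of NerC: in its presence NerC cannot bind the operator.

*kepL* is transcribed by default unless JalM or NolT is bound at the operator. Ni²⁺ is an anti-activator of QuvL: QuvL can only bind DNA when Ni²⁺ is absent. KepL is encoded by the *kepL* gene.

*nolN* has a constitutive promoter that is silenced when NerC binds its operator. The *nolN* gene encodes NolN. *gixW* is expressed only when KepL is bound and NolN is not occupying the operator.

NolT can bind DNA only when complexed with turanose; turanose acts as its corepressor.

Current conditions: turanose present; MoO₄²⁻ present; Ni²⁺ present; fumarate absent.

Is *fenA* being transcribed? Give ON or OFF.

ON

Fumarate is absent, so NerC is active.
With repressor NerC bound, *nolN* is not transcribed.
So NolN is not produced.
MoO₄²⁻ is present, so JalM is active.
Turanose is present, so NolT is active.
With repressor JalM bound, *kepL* is not transcribed.
So KepL is not produced.
Required activator KepL is absent, so *gixW* is not transcribed.
So GixW is not produced.
With no repressor bound, *mibP* is transcribed.
So MibP is produced and active.
No repressor is bound and MibP is active, so *fenA* is transcribed.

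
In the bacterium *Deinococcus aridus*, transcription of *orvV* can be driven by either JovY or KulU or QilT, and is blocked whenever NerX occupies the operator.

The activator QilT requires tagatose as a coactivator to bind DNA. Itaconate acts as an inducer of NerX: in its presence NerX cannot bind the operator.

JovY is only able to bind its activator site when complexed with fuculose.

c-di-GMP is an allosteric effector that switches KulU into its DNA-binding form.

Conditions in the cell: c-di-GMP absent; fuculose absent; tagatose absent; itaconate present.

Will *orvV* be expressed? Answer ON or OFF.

OFF

Itaconate is present, so NerX is inactive.
Fuculose is absent, so JovY is inactive.
c-di-GMP is absent, so KulU is inactive.
Tagatose is absent, so QilT is inactive.
No activator is available at the *orvV* promoter, so *orvV* is not transcribed.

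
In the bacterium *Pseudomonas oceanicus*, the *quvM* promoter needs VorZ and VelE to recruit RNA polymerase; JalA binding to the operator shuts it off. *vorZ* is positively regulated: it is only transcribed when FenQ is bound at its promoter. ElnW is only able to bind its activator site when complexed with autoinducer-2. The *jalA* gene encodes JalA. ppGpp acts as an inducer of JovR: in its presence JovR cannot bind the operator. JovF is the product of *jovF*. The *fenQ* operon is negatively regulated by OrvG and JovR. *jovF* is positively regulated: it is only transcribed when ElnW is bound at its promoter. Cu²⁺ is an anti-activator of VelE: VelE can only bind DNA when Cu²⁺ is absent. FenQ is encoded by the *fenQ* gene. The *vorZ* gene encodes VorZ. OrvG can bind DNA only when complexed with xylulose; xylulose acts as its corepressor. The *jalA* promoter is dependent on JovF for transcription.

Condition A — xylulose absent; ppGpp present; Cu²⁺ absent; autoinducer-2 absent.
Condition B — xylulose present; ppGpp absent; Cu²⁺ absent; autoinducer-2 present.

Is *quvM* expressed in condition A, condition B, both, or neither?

A only

Condition A:
Xylulose is absent, so OrvG is inactive.
ppGpp is present, so JovR is inactive.
With no repressor bound, *fenQ* is transcribed.
So FenQ is produced and active.
No repressor is bound and FenQ is active, so *vorZ* is transcribed.
So VorZ is produced and active.
Cu²⁺ is absent, so VelE is active.
Autoinducer-2 is absent, so ElnW is inactive.
Required activator ElnW is absent, so *jovF* is not transcribed.
So JovF is not produced.
Required activator JovF is absent, so *jalA* is not transcribed.
So JalA is not produced.
No repressor is bound and VorZ and VelE are active, so *quvM* is transcribed.
→ *quvM* is ON in A.
Condition B:
Xylulose is present, so OrvG is active.
ppGpp is absent, so JovR is active.
With repressor OrvG bound, *fenQ* is not transcribed.
So FenQ is not produced.
Required activator FenQ is absent, so *vorZ* is not transcribed.
So VorZ is not produced.
Cu²⁺ is absent, so VelE is active.
Autoinducer-2 is present, so ElnW is active.
No repressor is bound and ElnW is active, so *jovF* is transcribed.
So JovF is produced and active.
No repressor is bound and JovF is active, so *jalA* is transcribed.
So JalA is produced and active.
With repressor JalA bound, *quvM* is not transcribed.
→ *quvM* is OFF in B.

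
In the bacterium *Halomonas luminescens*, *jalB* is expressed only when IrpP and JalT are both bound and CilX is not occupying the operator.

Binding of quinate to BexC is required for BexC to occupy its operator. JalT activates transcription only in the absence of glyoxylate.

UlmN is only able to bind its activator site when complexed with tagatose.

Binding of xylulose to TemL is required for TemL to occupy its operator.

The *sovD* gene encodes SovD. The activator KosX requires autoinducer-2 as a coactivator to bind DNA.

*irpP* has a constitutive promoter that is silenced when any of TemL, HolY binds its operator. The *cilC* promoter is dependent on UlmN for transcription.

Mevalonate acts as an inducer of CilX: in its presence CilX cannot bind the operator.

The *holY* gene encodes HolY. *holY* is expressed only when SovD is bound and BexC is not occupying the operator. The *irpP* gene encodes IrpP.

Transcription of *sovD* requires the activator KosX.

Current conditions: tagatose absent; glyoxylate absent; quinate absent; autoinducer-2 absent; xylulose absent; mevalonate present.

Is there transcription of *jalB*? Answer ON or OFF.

Xylulose is absent, so TemL is inactive.
Quinate is absent, so BexC is inactive.
Autoinducer-2 is absent, so KosX is inactive.
Required activator KosX is absent, so *sovD* is not transcribed.
So SovD is not produced.
Required activator SovD is absent, so *holY* is not transcribed.
So HolY is not produced.
With no repressor bound, *irpP* is transcribed.
So IrpP is produced and active.
Glyoxylate is absent, so JalT is active.
Mevalonate is present, so CilX is inactive.
No repressor is bound and IrpP and JalT are active, so *jalB* is transcribed.

ON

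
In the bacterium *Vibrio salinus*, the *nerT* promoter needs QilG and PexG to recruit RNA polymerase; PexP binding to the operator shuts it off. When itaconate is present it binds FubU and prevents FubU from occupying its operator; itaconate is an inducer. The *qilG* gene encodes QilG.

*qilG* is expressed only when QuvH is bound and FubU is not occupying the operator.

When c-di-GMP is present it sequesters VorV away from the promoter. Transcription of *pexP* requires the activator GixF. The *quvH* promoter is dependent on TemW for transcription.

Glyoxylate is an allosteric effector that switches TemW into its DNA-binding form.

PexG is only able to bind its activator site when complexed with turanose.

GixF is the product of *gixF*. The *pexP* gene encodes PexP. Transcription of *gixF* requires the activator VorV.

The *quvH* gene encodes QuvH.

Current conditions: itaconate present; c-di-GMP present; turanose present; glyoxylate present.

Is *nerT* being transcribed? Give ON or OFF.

ON

c-di-GMP is present, so VorV is inactive.
Required activator VorV is absent, so *gixF* is not transcribed.
So GixF is not produced.
Required activator GixF is absent, so *pexP* is not transcribed.
So PexP is not produced.
Glyoxylate is present, so TemW is active.
No repressor is bound and TemW is active, so *quvH* is transcribed.
So QuvH is produced and active.
Itaconate is present, so FubU is inactive.
No repressor is bound and QuvH is active, so *qilG* is transcribed.
So QilG is produced and active.
Turanose is present, so PexG is active.
No repressor is bound and QilG and PexG are active, so *nerT* is transcribed.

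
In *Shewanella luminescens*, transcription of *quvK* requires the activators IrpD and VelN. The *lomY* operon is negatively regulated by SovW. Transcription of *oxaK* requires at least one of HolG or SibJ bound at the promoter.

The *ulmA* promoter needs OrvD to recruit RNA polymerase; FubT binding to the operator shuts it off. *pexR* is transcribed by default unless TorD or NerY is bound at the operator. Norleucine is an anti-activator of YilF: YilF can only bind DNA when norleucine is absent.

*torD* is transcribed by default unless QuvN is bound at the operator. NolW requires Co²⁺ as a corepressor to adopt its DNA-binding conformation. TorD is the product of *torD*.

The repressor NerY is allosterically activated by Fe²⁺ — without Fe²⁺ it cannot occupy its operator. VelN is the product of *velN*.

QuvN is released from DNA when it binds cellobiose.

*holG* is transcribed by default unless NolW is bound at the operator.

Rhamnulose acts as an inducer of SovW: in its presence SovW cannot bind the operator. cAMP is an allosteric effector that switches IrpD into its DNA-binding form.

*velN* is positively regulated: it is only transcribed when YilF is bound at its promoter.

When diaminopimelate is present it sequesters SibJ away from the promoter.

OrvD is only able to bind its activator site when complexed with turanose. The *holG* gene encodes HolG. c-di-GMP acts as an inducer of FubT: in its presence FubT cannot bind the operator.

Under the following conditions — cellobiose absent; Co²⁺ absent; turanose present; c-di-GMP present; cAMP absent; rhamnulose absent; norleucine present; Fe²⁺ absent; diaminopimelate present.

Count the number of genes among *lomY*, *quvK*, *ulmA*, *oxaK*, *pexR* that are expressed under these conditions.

Rhamnulose is absent, so SovW is active.
With repressor SovW bound, *lomY* is not transcribed.
→ *lomY* is OFF.
cAMP is absent, so IrpD is inactive.
Norleucine is present, so YilF is inactive.
Required activator YilF is absent, so *velN* is not transcribed.
So VelN is not produced.
Required activator IrpD is absent, so *quvK* is not transcribed.
→ *quvK* is OFF.
Turanose is present, so OrvD is active.
c-di-GMP is present, so FubT is inactive.
No repressor is bound and OrvD is active, so *ulmA* is transcribed.
→ *ulmA* is ON.
Co²⁺ is absent, so NolW is inactive.
With no repressor bound, *holG* is transcribed.
So HolG is produced and active.
Diaminopimelate is present, so SibJ is inactive.
Activator HolG is present, so *oxaK* is transcribed.
→ *oxaK* is ON.
Cellobiose is absent, so QuvN is active.
With repressor QuvN bound, *torD* is not transcribed.
So TorD is not produced.
Fe²⁺ is absent, so NerY is inactive.
With no repressor bound, *pexR* is transcribed.
→ *pexR* is ON.
3 of the 5 genes are transcribed.

3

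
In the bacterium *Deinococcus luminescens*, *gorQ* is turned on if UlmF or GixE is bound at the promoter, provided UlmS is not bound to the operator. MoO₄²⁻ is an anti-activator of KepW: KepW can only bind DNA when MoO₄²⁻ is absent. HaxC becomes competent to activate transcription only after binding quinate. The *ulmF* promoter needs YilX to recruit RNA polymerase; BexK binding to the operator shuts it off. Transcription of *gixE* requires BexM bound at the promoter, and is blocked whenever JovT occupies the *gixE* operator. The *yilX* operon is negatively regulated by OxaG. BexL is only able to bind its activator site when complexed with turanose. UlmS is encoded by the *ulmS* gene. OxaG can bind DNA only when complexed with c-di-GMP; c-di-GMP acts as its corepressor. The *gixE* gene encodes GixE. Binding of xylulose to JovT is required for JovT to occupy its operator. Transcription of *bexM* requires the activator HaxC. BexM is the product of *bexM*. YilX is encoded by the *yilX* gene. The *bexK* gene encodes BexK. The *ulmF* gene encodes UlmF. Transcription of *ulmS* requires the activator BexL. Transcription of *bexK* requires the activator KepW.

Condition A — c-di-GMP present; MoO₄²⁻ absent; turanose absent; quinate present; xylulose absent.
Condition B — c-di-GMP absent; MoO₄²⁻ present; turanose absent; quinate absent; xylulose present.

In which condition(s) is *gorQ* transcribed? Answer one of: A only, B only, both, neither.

Condition A:
c-di-GMP is present, so OxaG is active.
With repressor OxaG bound, *yilX* is not transcribed.
So YilX is not produced.
MoO₄²⁻ is absent, so KepW is active.
No repressor is bound and KepW is active, so *bexK* is transcribed.
So BexK is produced and active.
With repressor BexK bound, *ulmF* is not transcribed.
So UlmF is not produced.
Turanose is absent, so BexL is inactive.
Required activator BexL is absent, so *ulmS* is not transcribed.
So UlmS is not produced.
Quinate is present, so HaxC is active.
No repressor is bound and HaxC is active, so *bexM* is transcribed.
So BexM is produced and active.
Xylulose is absent, so JovT is inactive.
No repressor is bound and BexM is active, so *gixE* is transcribed.
So GixE is produced and active.
Activator GixE is present, so *gorQ* is transcribed.
→ *gorQ* is ON in A.
Condition B:
c-di-GMP is absent, so OxaG is inactive.
With no repressor bound, *yilX* is transcribed.
So YilX is produced and active.
MoO₄²⁻ is present, so KepW is inactive.
Required activator KepW is absent, so *bexK* is not transcribed.
So BexK is not produced.
No repressor is bound and YilX is active, so *ulmF* is transcribed.
So UlmF is produced and active.
Turanose is absent, so BexL is inactive.
Required activator BexL is absent, so *ulmS* is not transcribed.
So UlmS is not produced.
Quinate is absent, so HaxC is inactive.
Required activator HaxC is absent, so *bexM* is not transcribed.
So BexM is not produced.
Xylulose is present, so JovT is active.
With repressor JovT bound, *gixE* is not transcribed.
So GixE is not produced.
Activator UlmF is present, so *gorQ* is transcribed.
→ *gorQ* is ON in B.

both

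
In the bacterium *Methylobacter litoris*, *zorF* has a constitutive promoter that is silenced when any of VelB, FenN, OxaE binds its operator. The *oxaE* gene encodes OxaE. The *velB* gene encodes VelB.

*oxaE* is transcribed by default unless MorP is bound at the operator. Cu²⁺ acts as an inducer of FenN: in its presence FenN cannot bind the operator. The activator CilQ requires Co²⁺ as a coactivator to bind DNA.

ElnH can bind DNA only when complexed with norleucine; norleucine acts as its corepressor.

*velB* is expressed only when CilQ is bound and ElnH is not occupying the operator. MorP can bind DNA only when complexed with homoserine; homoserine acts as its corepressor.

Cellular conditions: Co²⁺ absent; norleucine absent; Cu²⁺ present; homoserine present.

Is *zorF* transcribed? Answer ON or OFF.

ON

Co²⁺ is absent, so CilQ is inactive.
Norleucine is absent, so ElnH is inactive.
Required activator CilQ is absent, so *velB* is not transcribed.
So VelB is not produced.
Cu²⁺ is present, so FenN is inactive.
Homoserine is present, so MorP is active.
With repressor MorP bound, *oxaE* is not transcribed.
So OxaE is not produced.
With no repressor bound, *zorF* is transcribed.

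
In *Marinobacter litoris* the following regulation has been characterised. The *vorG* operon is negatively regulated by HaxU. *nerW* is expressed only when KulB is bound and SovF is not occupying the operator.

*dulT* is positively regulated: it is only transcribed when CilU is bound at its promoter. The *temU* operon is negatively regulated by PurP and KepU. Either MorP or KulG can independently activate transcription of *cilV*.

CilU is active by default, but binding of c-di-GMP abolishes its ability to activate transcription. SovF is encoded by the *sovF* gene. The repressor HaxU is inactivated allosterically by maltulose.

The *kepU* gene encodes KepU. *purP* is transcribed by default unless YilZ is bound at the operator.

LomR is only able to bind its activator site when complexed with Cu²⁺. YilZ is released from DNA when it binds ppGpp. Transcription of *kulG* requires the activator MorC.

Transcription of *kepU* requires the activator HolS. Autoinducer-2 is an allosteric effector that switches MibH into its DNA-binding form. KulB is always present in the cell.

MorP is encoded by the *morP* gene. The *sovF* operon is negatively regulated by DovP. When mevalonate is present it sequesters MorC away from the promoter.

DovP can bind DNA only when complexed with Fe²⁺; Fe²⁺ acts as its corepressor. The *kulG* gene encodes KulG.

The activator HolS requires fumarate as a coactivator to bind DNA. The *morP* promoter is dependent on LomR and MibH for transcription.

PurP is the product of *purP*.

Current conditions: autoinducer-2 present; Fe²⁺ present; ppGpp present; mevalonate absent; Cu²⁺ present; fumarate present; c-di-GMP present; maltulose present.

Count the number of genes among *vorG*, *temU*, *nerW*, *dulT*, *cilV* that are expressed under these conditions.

3

Maltulose is present, so HaxU is inactive.
With no repressor bound, *vorG* is transcribed.
→ *vorG* is ON.
ppGpp is present, so YilZ is inactive.
With no repressor bound, *purP* is transcribed.
So PurP is produced and active.
Fumarate is present, so HolS is active.
No repressor is bound and HolS is active, so *kepU* is transcribed.
So KepU is produced and active.
With repressor PurP bound, *temU* is not transcribed.
→ *temU* is OFF.
KulB is produced constitutively and is active.
Fe²⁺ is present, so DovP is active.
With repressor DovP bound, *sovF* is not transcribed.
So SovF is not produced.
No repressor is bound and KulB is active, so *nerW* is transcribed.
→ *nerW* is ON.
c-di-GMP is present, so CilU is inactive.
Required activator CilU is absent, so *dulT* is not transcribed.
→ *dulT* is OFF.
Cu²⁺ is present, so LomR is active.
Autoinducer-2 is present, so MibH is active.
No repressor is bound and LomR and MibH are active, so *morP* is transcribed.
So MorP is produced and active.
Mevalonate is absent, so MorC is active.
No repressor is bound and MorC is active, so *kulG* is transcribed.
So KulG is produced and active.
Activator MorP is present, so *cilV* is transcribed.
→ *cilV* is ON.
3 of the 5 genes are transcribed.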